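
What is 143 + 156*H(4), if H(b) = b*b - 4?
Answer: 2015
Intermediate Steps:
H(b) = -4 + b**2 (H(b) = b**2 - 4 = -4 + b**2)
143 + 156*H(4) = 143 + 156*(-4 + 4**2) = 143 + 156*(-4 + 16) = 143 + 156*12 = 143 + 1872 = 2015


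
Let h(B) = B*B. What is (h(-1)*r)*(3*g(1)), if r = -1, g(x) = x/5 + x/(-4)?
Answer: 3/20 ≈ 0.15000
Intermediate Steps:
h(B) = B²
g(x) = -x/20 (g(x) = x*(⅕) + x*(-¼) = x/5 - x/4 = -x/20)
(h(-1)*r)*(3*g(1)) = ((-1)²*(-1))*(3*(-1/20*1)) = (1*(-1))*(3*(-1/20)) = -1*(-3/20) = 3/20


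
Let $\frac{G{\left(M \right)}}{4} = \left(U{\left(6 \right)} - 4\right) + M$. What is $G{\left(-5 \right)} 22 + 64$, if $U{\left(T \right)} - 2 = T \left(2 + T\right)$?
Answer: $3672$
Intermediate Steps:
$U{\left(T \right)} = 2 + T \left(2 + T\right)$
$G{\left(M \right)} = 184 + 4 M$ ($G{\left(M \right)} = 4 \left(\left(\left(2 + 6^{2} + 2 \cdot 6\right) - 4\right) + M\right) = 4 \left(\left(\left(2 + 36 + 12\right) - 4\right) + M\right) = 4 \left(\left(50 - 4\right) + M\right) = 4 \left(46 + M\right) = 184 + 4 M$)
$G{\left(-5 \right)} 22 + 64 = \left(184 + 4 \left(-5\right)\right) 22 + 64 = \left(184 - 20\right) 22 + 64 = 164 \cdot 22 + 64 = 3608 + 64 = 3672$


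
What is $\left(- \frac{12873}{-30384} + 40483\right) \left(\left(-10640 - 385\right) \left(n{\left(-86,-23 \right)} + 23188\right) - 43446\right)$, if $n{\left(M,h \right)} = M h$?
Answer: $- \frac{9481574687489545}{844} \approx -1.1234 \cdot 10^{13}$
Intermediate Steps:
$\left(- \frac{12873}{-30384} + 40483\right) \left(\left(-10640 - 385\right) \left(n{\left(-86,-23 \right)} + 23188\right) - 43446\right) = \left(- \frac{12873}{-30384} + 40483\right) \left(\left(-10640 - 385\right) \left(\left(-86\right) \left(-23\right) + 23188\right) - 43446\right) = \left(\left(-12873\right) \left(- \frac{1}{30384}\right) + 40483\right) \left(- 11025 \left(1978 + 23188\right) - 43446\right) = \left(\frac{4291}{10128} + 40483\right) \left(\left(-11025\right) 25166 - 43446\right) = \frac{410016115 \left(-277455150 - 43446\right)}{10128} = \frac{410016115}{10128} \left(-277498596\right) = - \frac{9481574687489545}{844}$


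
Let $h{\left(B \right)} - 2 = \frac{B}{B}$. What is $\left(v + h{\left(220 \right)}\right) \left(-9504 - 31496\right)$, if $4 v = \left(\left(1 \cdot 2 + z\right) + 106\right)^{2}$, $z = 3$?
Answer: $-126413250$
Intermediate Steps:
$h{\left(B \right)} = 3$ ($h{\left(B \right)} = 2 + \frac{B}{B} = 2 + 1 = 3$)
$v = \frac{12321}{4}$ ($v = \frac{\left(\left(1 \cdot 2 + 3\right) + 106\right)^{2}}{4} = \frac{\left(\left(2 + 3\right) + 106\right)^{2}}{4} = \frac{\left(5 + 106\right)^{2}}{4} = \frac{111^{2}}{4} = \frac{1}{4} \cdot 12321 = \frac{12321}{4} \approx 3080.3$)
$\left(v + h{\left(220 \right)}\right) \left(-9504 - 31496\right) = \left(\frac{12321}{4} + 3\right) \left(-9504 - 31496\right) = \frac{12333}{4} \left(-41000\right) = -126413250$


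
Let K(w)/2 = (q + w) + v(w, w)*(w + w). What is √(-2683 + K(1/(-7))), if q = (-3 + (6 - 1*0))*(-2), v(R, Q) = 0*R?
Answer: I*√132069/7 ≈ 51.916*I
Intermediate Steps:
v(R, Q) = 0
q = -6 (q = (-3 + (6 + 0))*(-2) = (-3 + 6)*(-2) = 3*(-2) = -6)
K(w) = -12 + 2*w (K(w) = 2*((-6 + w) + 0*(w + w)) = 2*((-6 + w) + 0*(2*w)) = 2*((-6 + w) + 0) = 2*(-6 + w) = -12 + 2*w)
√(-2683 + K(1/(-7))) = √(-2683 + (-12 + 2/(-7))) = √(-2683 + (-12 + 2*(-⅐))) = √(-2683 + (-12 - 2/7)) = √(-2683 - 86/7) = √(-18867/7) = I*√132069/7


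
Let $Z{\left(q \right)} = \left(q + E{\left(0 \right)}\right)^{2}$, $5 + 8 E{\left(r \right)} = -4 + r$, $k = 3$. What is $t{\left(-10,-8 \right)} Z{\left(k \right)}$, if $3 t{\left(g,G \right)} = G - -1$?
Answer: $- \frac{525}{64} \approx -8.2031$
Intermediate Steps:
$E{\left(r \right)} = - \frac{9}{8} + \frac{r}{8}$ ($E{\left(r \right)} = - \frac{5}{8} + \frac{-4 + r}{8} = - \frac{5}{8} + \left(- \frac{1}{2} + \frac{r}{8}\right) = - \frac{9}{8} + \frac{r}{8}$)
$t{\left(g,G \right)} = \frac{1}{3} + \frac{G}{3}$ ($t{\left(g,G \right)} = \frac{G - -1}{3} = \frac{G + 1}{3} = \frac{1 + G}{3} = \frac{1}{3} + \frac{G}{3}$)
$Z{\left(q \right)} = \left(- \frac{9}{8} + q\right)^{2}$ ($Z{\left(q \right)} = \left(q + \left(- \frac{9}{8} + \frac{1}{8} \cdot 0\right)\right)^{2} = \left(q + \left(- \frac{9}{8} + 0\right)\right)^{2} = \left(q - \frac{9}{8}\right)^{2} = \left(- \frac{9}{8} + q\right)^{2}$)
$t{\left(-10,-8 \right)} Z{\left(k \right)} = \left(\frac{1}{3} + \frac{1}{3} \left(-8\right)\right) \frac{\left(-9 + 8 \cdot 3\right)^{2}}{64} = \left(\frac{1}{3} - \frac{8}{3}\right) \frac{\left(-9 + 24\right)^{2}}{64} = - \frac{7 \frac{15^{2}}{64}}{3} = - \frac{7 \cdot \frac{1}{64} \cdot 225}{3} = \left(- \frac{7}{3}\right) \frac{225}{64} = - \frac{525}{64}$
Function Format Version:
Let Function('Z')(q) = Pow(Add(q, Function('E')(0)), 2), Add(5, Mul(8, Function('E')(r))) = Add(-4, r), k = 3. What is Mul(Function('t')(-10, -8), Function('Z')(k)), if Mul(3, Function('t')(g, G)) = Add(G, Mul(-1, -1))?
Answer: Rational(-525, 64) ≈ -8.2031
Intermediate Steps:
Function('E')(r) = Add(Rational(-9, 8), Mul(Rational(1, 8), r)) (Function('E')(r) = Add(Rational(-5, 8), Mul(Rational(1, 8), Add(-4, r))) = Add(Rational(-5, 8), Add(Rational(-1, 2), Mul(Rational(1, 8), r))) = Add(Rational(-9, 8), Mul(Rational(1, 8), r)))
Function('t')(g, G) = Add(Rational(1, 3), Mul(Rational(1, 3), G)) (Function('t')(g, G) = Mul(Rational(1, 3), Add(G, Mul(-1, -1))) = Mul(Rational(1, 3), Add(G, 1)) = Mul(Rational(1, 3), Add(1, G)) = Add(Rational(1, 3), Mul(Rational(1, 3), G)))
Function('Z')(q) = Pow(Add(Rational(-9, 8), q), 2) (Function('Z')(q) = Pow(Add(q, Add(Rational(-9, 8), Mul(Rational(1, 8), 0))), 2) = Pow(Add(q, Add(Rational(-9, 8), 0)), 2) = Pow(Add(q, Rational(-9, 8)), 2) = Pow(Add(Rational(-9, 8), q), 2))
Mul(Function('t')(-10, -8), Function('Z')(k)) = Mul(Add(Rational(1, 3), Mul(Rational(1, 3), -8)), Mul(Rational(1, 64), Pow(Add(-9, Mul(8, 3)), 2))) = Mul(Add(Rational(1, 3), Rational(-8, 3)), Mul(Rational(1, 64), Pow(Add(-9, 24), 2))) = Mul(Rational(-7, 3), Mul(Rational(1, 64), Pow(15, 2))) = Mul(Rational(-7, 3), Mul(Rational(1, 64), 225)) = Mul(Rational(-7, 3), Rational(225, 64)) = Rational(-525, 64)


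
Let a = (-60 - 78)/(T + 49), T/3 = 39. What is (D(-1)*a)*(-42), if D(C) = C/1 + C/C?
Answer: 0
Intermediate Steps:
T = 117 (T = 3*39 = 117)
D(C) = 1 + C (D(C) = C*1 + 1 = C + 1 = 1 + C)
a = -69/83 (a = (-60 - 78)/(117 + 49) = -138/166 = -138*1/166 = -69/83 ≈ -0.83133)
(D(-1)*a)*(-42) = ((1 - 1)*(-69/83))*(-42) = (0*(-69/83))*(-42) = 0*(-42) = 0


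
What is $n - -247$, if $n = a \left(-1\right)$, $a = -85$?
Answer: $332$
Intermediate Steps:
$n = 85$ ($n = \left(-85\right) \left(-1\right) = 85$)
$n - -247 = 85 - -247 = 85 + 247 = 332$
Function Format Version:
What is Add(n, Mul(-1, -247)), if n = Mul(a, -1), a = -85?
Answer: 332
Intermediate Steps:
n = 85 (n = Mul(-85, -1) = 85)
Add(n, Mul(-1, -247)) = Add(85, Mul(-1, -247)) = Add(85, 247) = 332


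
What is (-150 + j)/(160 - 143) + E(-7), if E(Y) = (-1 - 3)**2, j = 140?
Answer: 262/17 ≈ 15.412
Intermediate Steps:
E(Y) = 16 (E(Y) = (-4)**2 = 16)
(-150 + j)/(160 - 143) + E(-7) = (-150 + 140)/(160 - 143) + 16 = -10/17 + 16 = 262/17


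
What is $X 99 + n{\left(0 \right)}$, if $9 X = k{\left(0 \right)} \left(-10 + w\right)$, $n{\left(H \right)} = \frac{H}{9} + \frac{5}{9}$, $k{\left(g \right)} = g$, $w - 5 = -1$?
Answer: $\frac{5}{9} \approx 0.55556$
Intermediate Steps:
$w = 4$ ($w = 5 - 1 = 4$)
$n{\left(H \right)} = \frac{5}{9} + \frac{H}{9}$ ($n{\left(H \right)} = H \frac{1}{9} + 5 \cdot \frac{1}{9} = \frac{H}{9} + \frac{5}{9} = \frac{5}{9} + \frac{H}{9}$)
$X = 0$ ($X = \frac{0 \left(-10 + 4\right)}{9} = \frac{0 \left(-6\right)}{9} = \frac{1}{9} \cdot 0 = 0$)
$X 99 + n{\left(0 \right)} = 0 \cdot 99 + \left(\frac{5}{9} + \frac{1}{9} \cdot 0\right) = 0 + \left(\frac{5}{9} + 0\right) = 0 + \frac{5}{9} = \frac{5}{9}$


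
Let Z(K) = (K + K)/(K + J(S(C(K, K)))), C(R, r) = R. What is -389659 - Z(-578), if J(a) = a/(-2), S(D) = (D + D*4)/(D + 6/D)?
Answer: -26148980149/67107 ≈ -3.8966e+5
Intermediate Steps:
S(D) = 5*D/(D + 6/D) (S(D) = (D + 4*D)/(D + 6/D) = (5*D)/(D + 6/D) = 5*D/(D + 6/D))
J(a) = -a/2 (J(a) = a*(-½) = -a/2)
Z(K) = 2*K/(K - 5*K²/(2*(6 + K²))) (Z(K) = (K + K)/(K - 5*K²/(2*(6 + K²))) = (2*K)/(K - 5*K²/(2*(6 + K²))) = 2*K/(K - 5*K²/(2*(6 + K²))))
-389659 - Z(-578) = -389659 - 4*(6 + (-578)²)/(12 - 5*(-578) + 2*(-578)²) = -389659 - 4*(6 + 334084)/(12 + 2890 + 2*334084) = -389659 - 4*334090/(12 + 2890 + 668168) = -389659 - 4*334090/671070 = -389659 - 1*133636/67107 = -389659 - 133636/67107 = -26148980149/67107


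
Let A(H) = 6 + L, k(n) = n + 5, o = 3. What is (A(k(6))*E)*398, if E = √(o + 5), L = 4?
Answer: 7960*√2 ≈ 11257.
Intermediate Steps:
k(n) = 5 + n
A(H) = 10 (A(H) = 6 + 4 = 10)
E = 2*√2 (E = √(3 + 5) = √8 = 2*√2 ≈ 2.8284)
(A(k(6))*E)*398 = (10*(2*√2))*398 = (20*√2)*398 = 7960*√2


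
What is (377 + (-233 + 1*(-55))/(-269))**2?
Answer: 10343093401/72361 ≈ 1.4294e+5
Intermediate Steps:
(377 + (-233 + 1*(-55))/(-269))**2 = (377 + (-233 - 55)*(-1/269))**2 = (377 - 288*(-1/269))**2 = (377 + 288/269)**2 = (101701/269)**2 = 10343093401/72361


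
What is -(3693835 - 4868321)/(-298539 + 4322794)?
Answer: 1174486/4024255 ≈ 0.29185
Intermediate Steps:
-(3693835 - 4868321)/(-298539 + 4322794) = -(-1174486)/4024255 = -1*(-1174486/4024255) = 1174486/4024255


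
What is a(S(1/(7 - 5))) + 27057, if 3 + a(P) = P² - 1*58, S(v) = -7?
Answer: 27045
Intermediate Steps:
a(P) = -61 + P² (a(P) = -3 + (P² - 1*58) = -3 + (P² - 58) = -3 + (-58 + P²) = -61 + P²)
a(S(1/(7 - 5))) + 27057 = (-61 + (-7)²) + 27057 = (-61 + 49) + 27057 = -12 + 27057 = 27045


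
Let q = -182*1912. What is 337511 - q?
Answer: 685495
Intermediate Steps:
q = -347984
337511 - q = 337511 - 1*(-347984) = 337511 + 347984 = 685495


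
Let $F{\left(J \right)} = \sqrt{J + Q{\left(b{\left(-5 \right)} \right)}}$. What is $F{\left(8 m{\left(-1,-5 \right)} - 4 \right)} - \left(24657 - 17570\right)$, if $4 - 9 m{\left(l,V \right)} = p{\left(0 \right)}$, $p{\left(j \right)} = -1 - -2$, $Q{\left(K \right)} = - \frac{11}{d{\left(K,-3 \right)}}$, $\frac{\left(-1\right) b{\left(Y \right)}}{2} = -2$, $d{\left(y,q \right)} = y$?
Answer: $-7087 + \frac{7 i \sqrt{3}}{6} \approx -7087.0 + 2.0207 i$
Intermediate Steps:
$b{\left(Y \right)} = 4$ ($b{\left(Y \right)} = \left(-2\right) \left(-2\right) = 4$)
$Q{\left(K \right)} = - \frac{11}{K}$
$p{\left(j \right)} = 1$ ($p{\left(j \right)} = -1 + 2 = 1$)
$m{\left(l,V \right)} = \frac{1}{3}$ ($m{\left(l,V \right)} = \frac{4}{9} - \frac{1}{9} = \frac{1}{3}$)
$F{\left(J \right)} = \sqrt{- \frac{11}{4} + J}$ ($F{\left(J \right)} = \sqrt{J - \frac{11}{4}} = \sqrt{- \frac{11}{4} + J}$)
$F{\left(8 m{\left(-1,-5 \right)} - 4 \right)} - \left(24657 - 17570\right) = \frac{\sqrt{-11 + 4 \left(8 \cdot \frac{1}{3} - 4\right)}}{2} - \left(24657 - 17570\right) = \frac{\sqrt{-11 + 4 \left(\frac{8}{3} - 4\right)}}{2} - \left(24657 - 17570\right) = \frac{\sqrt{-11 + 4 \left(- \frac{4}{3}\right)}}{2} - 7087 = \frac{\sqrt{-11 - \frac{16}{3}}}{2} - 7087 = \frac{\sqrt{- \frac{49}{3}}}{2} - 7087 = \frac{\frac{7}{3} i \sqrt{3}}{2} - 7087 = \frac{7 i \sqrt{3}}{6} - 7087 = -7087 + \frac{7 i \sqrt{3}}{6}$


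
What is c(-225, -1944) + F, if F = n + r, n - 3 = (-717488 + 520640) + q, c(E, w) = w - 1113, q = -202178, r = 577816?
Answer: 175736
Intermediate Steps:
c(E, w) = -1113 + w
n = -399023 (n = 3 + ((-717488 + 520640) - 202178) = 3 + (-196848 - 202178) = 3 - 399026 = -399023)
F = 178793 (F = -399023 + 577816 = 178793)
c(-225, -1944) + F = (-1113 - 1944) + 178793 = -3057 + 178793 = 175736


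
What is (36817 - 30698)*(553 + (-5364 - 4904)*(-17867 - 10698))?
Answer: 1794739248787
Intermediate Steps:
(36817 - 30698)*(553 + (-5364 - 4904)*(-17867 - 10698)) = 6119*(553 - 10268*(-28565)) = 6119*(553 + 293305420) = 6119*293305973 = 1794739248787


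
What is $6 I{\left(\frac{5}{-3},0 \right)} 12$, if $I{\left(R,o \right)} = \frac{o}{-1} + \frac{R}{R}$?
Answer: $72$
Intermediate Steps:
$I{\left(R,o \right)} = 1 - o$ ($I{\left(R,o \right)} = o \left(-1\right) + 1 = - o + 1 = 1 - o$)
$6 I{\left(\frac{5}{-3},0 \right)} 12 = 6 \left(1 - 0\right) 12 = 6 \left(1 + 0\right) 12 = 6 \cdot 1 \cdot 12 = 6 \cdot 12 = 72$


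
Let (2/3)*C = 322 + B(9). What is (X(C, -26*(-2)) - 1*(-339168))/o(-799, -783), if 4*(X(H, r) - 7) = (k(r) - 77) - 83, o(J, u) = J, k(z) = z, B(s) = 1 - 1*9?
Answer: -339148/799 ≈ -424.47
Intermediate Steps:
B(s) = -8 (B(s) = 1 - 9 = -8)
C = 471 (C = 3*(322 - 8)/2 = (3/2)*314 = 471)
X(H, r) = -33 + r/4 (X(H, r) = 7 + ((r - 77) - 83)/4 = 7 + ((-77 + r) - 83)/4 = 7 + (-160 + r)/4 = 7 + (-40 + r/4) = -33 + r/4)
(X(C, -26*(-2)) - 1*(-339168))/o(-799, -783) = ((-33 + (-26*(-2))/4) - 1*(-339168))/(-799) = ((-33 + (¼)*52) + 339168)*(-1/799) = ((-33 + 13) + 339168)*(-1/799) = (-20 + 339168)*(-1/799) = 339148*(-1/799) = -339148/799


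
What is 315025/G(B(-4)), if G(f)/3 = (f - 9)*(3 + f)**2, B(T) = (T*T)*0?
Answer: -315025/243 ≈ -1296.4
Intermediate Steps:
B(T) = 0 (B(T) = T**2*0 = 0)
G(f) = 3*(3 + f)**2*(-9 + f) (G(f) = 3*((f - 9)*(3 + f)**2) = 3*((-9 + f)*(3 + f)**2) = 3*((3 + f)**2*(-9 + f)) = 3*(3 + f)**2*(-9 + f))
315025/G(B(-4)) = 315025/((3*(3 + 0)**2*(-9 + 0))) = 315025/((3*3**2*(-9))) = 315025/((3*9*(-9))) = 315025/(-243) = 315025*(-1/243) = -315025/243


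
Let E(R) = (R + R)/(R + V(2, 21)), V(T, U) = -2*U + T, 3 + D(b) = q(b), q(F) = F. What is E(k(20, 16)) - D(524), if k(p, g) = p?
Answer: -523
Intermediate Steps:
D(b) = -3 + b
V(T, U) = T - 2*U
E(R) = 2*R/(-40 + R) (E(R) = (R + R)/(R + (2 - 2*21)) = (2*R)/(R + (2 - 42)) = (2*R)/(R - 40) = (2*R)/(-40 + R) = 2*R/(-40 + R))
E(k(20, 16)) - D(524) = 2*20/(-40 + 20) - (-3 + 524) = 2*20/(-20) - 1*521 = 2*20*(-1/20) - 521 = -2 - 521 = -523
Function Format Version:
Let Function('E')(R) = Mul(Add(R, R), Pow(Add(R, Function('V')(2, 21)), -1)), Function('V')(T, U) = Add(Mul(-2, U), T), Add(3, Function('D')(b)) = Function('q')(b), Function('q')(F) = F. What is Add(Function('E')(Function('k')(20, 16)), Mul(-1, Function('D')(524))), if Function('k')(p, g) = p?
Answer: -523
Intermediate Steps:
Function('D')(b) = Add(-3, b)
Function('V')(T, U) = Add(T, Mul(-2, U))
Function('E')(R) = Mul(2, R, Pow(Add(-40, R), -1)) (Function('E')(R) = Mul(Add(R, R), Pow(Add(R, Add(2, Mul(-2, 21))), -1)) = Mul(Mul(2, R), Pow(Add(R, Add(2, -42)), -1)) = Mul(Mul(2, R), Pow(Add(R, -40), -1)) = Mul(Mul(2, R), Pow(Add(-40, R), -1)) = Mul(2, R, Pow(Add(-40, R), -1)))
Add(Function('E')(Function('k')(20, 16)), Mul(-1, Function('D')(524))) = Add(Mul(2, 20, Pow(Add(-40, 20), -1)), Mul(-1, Add(-3, 524))) = Add(Mul(2, 20, Pow(-20, -1)), Mul(-1, 521)) = Add(Mul(2, 20, Rational(-1, 20)), -521) = Add(-2, -521) = -523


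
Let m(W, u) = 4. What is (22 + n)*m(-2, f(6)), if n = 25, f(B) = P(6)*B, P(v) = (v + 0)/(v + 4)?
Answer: 188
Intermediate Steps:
P(v) = v/(4 + v)
f(B) = 3*B/5 (f(B) = (6/(4 + 6))*B = (6/10)*B = (6*(⅒))*B = 3*B/5)
(22 + n)*m(-2, f(6)) = (22 + 25)*4 = 47*4 = 188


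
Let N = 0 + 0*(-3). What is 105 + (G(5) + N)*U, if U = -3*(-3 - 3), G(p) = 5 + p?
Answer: 285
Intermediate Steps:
N = 0 (N = 0 + 0 = 0)
U = 18 (U = -3*(-6) = 18)
105 + (G(5) + N)*U = 105 + ((5 + 5) + 0)*18 = 105 + (10 + 0)*18 = 105 + 10*18 = 105 + 180 = 285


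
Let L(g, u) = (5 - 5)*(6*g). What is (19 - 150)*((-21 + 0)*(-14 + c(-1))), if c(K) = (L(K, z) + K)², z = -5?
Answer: -35763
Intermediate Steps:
L(g, u) = 0 (L(g, u) = 0*(6*g) = 0)
c(K) = K² (c(K) = (0 + K)² = K²)
(19 - 150)*((-21 + 0)*(-14 + c(-1))) = (19 - 150)*((-21 + 0)*(-14 + (-1)²)) = -(-2751)*(-14 + 1) = -(-2751)*(-13) = -131*273 = -35763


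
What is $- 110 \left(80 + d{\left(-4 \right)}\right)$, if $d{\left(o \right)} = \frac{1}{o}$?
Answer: $- \frac{17545}{2} \approx -8772.5$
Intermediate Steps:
$- 110 \left(80 + d{\left(-4 \right)}\right) = - 110 \left(80 + \frac{1}{-4}\right) = - 110 \left(80 - \frac{1}{4}\right) = \left(-110\right) \frac{319}{4} = - \frac{17545}{2}$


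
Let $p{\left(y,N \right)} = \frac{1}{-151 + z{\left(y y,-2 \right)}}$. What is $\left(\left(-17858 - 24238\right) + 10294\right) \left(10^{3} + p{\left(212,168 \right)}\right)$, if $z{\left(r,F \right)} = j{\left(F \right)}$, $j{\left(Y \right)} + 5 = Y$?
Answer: $- \frac{2512342099}{79} \approx -3.1802 \cdot 10^{7}$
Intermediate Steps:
$j{\left(Y \right)} = -5 + Y$
$z{\left(r,F \right)} = -5 + F$
$p{\left(y,N \right)} = - \frac{1}{158}$ ($p{\left(y,N \right)} = \frac{1}{-151 - 7} = \frac{1}{-158} = - \frac{1}{158}$)
$\left(\left(-17858 - 24238\right) + 10294\right) \left(10^{3} + p{\left(212,168 \right)}\right) = \left(\left(-17858 - 24238\right) + 10294\right) \left(10^{3} - \frac{1}{158}\right) = \left(-42096 + 10294\right) \left(1000 - \frac{1}{158}\right) = \left(-31802\right) \frac{157999}{158} = - \frac{2512342099}{79}$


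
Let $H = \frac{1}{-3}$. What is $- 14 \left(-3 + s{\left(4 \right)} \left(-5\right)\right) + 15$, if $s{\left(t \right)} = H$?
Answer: $\frac{101}{3} \approx 33.667$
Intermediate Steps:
$H = - \frac{1}{3} \approx -0.33333$
$s{\left(t \right)} = - \frac{1}{3}$
$- 14 \left(-3 + s{\left(4 \right)} \left(-5\right)\right) + 15 = - 14 \left(-3 - - \frac{5}{3}\right) + 15 = - 14 \left(-3 + \frac{5}{3}\right) + 15 = \left(-14\right) \left(- \frac{4}{3}\right) + 15 = \frac{56}{3} + 15 = \frac{101}{3}$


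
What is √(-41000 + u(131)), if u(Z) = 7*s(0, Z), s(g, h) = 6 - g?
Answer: I*√40958 ≈ 202.38*I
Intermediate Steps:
u(Z) = 42 (u(Z) = 7*(6 - 1*0) = 7*(6 + 0) = 7*6 = 42)
√(-41000 + u(131)) = √(-41000 + 42) = √(-40958) = I*√40958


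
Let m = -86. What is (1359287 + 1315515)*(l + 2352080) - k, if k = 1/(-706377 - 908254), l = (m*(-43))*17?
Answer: 10429712804585414653/1614631 ≈ 6.4595e+12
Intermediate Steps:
l = 62866 (l = -86*(-43)*17 = 3698*17 = 62866)
k = -1/1614631 (k = 1/(-1614631) = -1/1614631 ≈ -6.1934e-7)
(1359287 + 1315515)*(l + 2352080) - k = (1359287 + 1315515)*(62866 + 2352080) - 1*(-1/1614631) = 2674802*2414946 + 1/1614631 = 6459502390692 + 1/1614631 = 10429712804585414653/1614631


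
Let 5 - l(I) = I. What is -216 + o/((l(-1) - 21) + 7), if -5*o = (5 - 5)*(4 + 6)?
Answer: -216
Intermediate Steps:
o = 0 (o = -(5 - 5)*(4 + 6)/5 = -0*10 = -⅕*0 = 0)
l(I) = 5 - I
-216 + o/((l(-1) - 21) + 7) = -216 + 0/(((5 - 1*(-1)) - 21) + 7) = -216 + 0/(((5 + 1) - 21) + 7) = -216 + 0/((6 - 21) + 7) = -216 + 0/(-15 + 7) = -216 + 0/(-8) = -216 - ⅛*0 = -216 + 0 = -216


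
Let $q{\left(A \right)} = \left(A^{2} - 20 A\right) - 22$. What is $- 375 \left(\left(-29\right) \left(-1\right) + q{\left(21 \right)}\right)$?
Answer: $-10500$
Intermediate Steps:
$q{\left(A \right)} = -22 + A^{2} - 20 A$
$- 375 \left(\left(-29\right) \left(-1\right) + q{\left(21 \right)}\right) = - 375 \left(\left(-29\right) \left(-1\right) - \left(442 - 441\right)\right) = - 375 \left(29 - 1\right) = \left(-375\right) 28 = -10500$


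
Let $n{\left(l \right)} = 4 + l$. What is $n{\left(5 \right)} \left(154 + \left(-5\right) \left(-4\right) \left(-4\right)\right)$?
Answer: $666$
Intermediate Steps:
$n{\left(5 \right)} \left(154 + \left(-5\right) \left(-4\right) \left(-4\right)\right) = \left(4 + 5\right) \left(154 + \left(-5\right) \left(-4\right) \left(-4\right)\right) = 9 \left(154 + 20 \left(-4\right)\right) = 9 \left(154 - 80\right) = 9 \cdot 74 = 666$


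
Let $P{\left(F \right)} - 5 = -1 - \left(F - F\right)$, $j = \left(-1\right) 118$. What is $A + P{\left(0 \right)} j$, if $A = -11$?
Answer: $-483$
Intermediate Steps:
$j = -118$
$P{\left(F \right)} = 4$ ($P{\left(F \right)} = 5 - 1 = 4$)
$A + P{\left(0 \right)} j = -11 + 4 \left(-118\right) = -11 - 472 = -483$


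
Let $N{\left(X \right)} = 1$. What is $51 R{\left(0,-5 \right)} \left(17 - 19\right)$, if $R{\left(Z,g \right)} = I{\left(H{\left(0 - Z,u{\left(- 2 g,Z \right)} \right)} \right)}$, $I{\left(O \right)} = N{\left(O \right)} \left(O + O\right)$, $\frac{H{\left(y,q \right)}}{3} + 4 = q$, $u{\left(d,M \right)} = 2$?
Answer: $1224$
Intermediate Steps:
$H{\left(y,q \right)} = -12 + 3 q$
$I{\left(O \right)} = 2 O$ ($I{\left(O \right)} = 1 \left(O + O\right) = 1 \cdot 2 O = 2 O$)
$R{\left(Z,g \right)} = -12$ ($R{\left(Z,g \right)} = 2 \left(-12 + 3 \cdot 2\right) = 2 \left(-12 + 6\right) = 2 \left(-6\right) = -12$)
$51 R{\left(0,-5 \right)} \left(17 - 19\right) = 51 \left(- 12 \left(17 - 19\right)\right) = 51 \left(\left(-12\right) \left(-2\right)\right) = 51 \cdot 24 = 1224$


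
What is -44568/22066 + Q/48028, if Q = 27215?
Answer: -769992857/529892924 ≈ -1.4531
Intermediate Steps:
-44568/22066 + Q/48028 = -44568/22066 + 27215/48028 = -44568*1/22066 + 27215*(1/48028) = -22284/11033 + 27215/48028 = -769992857/529892924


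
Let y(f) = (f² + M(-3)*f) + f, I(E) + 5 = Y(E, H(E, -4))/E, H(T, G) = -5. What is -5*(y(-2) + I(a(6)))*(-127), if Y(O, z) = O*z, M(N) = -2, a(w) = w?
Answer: -2540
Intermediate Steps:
I(E) = -10 (I(E) = -5 + (E*(-5))/E = -5 + (-5*E)/E = -5 - 5 = -10)
y(f) = f² - f (y(f) = (f² - 2*f) + f = f² - f)
-5*(y(-2) + I(a(6)))*(-127) = -5*(-2*(-1 - 2) - 10)*(-127) = -5*(-2*(-3) - 10)*(-127) = -5*(6 - 10)*(-127) = -5*(-4)*(-127) = 20*(-127) = -2540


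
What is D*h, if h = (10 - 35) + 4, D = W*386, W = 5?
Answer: -40530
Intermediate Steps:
D = 1930 (D = 5*386 = 1930)
h = -21 (h = -25 + 4 = -21)
D*h = 1930*(-21) = -40530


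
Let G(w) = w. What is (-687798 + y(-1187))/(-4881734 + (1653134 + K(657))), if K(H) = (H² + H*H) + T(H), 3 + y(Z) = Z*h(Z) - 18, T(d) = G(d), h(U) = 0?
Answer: 12067/41485 ≈ 0.29088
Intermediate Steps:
T(d) = d
y(Z) = -21 (y(Z) = -3 + (Z*0 - 18) = -3 + (0 - 18) = -3 - 18 = -21)
K(H) = H + 2*H² (K(H) = (H² + H*H) + H = (H² + H²) + H = 2*H² + H = H + 2*H²)
(-687798 + y(-1187))/(-4881734 + (1653134 + K(657))) = (-687798 - 21)/(-4881734 + (1653134 + 657*(1 + 2*657))) = -687819/(-4881734 + (1653134 + 657*(1 + 1314))) = -687819/(-4881734 + (1653134 + 657*1315)) = -687819/(-4881734 + (1653134 + 863955)) = -687819/(-4881734 + 2517089) = -687819/(-2364645) = -687819*(-1/2364645) = 12067/41485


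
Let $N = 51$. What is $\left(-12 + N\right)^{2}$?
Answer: $1521$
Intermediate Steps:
$\left(-12 + N\right)^{2} = \left(-12 + 51\right)^{2} = 39^{2} = 1521$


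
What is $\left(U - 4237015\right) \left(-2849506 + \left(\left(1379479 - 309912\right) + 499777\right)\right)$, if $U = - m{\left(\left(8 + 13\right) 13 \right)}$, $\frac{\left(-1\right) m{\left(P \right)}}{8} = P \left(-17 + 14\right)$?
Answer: $5432453217854$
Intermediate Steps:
$m{\left(P \right)} = 24 P$ ($m{\left(P \right)} = - 8 P \left(-17 + 14\right) = - 8 P \left(-3\right) = - 8 \left(- 3 P\right) = 24 P$)
$U = -6552$ ($U = - 24 \left(8 + 13\right) 13 = - 24 \cdot 21 \cdot 13 = - 24 \cdot 273 = \left(-1\right) 6552 = -6552$)
$\left(U - 4237015\right) \left(-2849506 + \left(\left(1379479 - 309912\right) + 499777\right)\right) = \left(-6552 - 4237015\right) \left(-2849506 + \left(\left(1379479 - 309912\right) + 499777\right)\right) = - 4243567 \left(-2849506 + \left(1069567 + 499777\right)\right) = - 4243567 \left(-2849506 + 1569344\right) = \left(-4243567\right) \left(-1280162\right) = 5432453217854$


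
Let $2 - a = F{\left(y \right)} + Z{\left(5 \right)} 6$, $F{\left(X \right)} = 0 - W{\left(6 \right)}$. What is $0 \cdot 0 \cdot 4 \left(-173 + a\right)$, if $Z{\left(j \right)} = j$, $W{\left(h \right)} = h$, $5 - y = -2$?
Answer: $0$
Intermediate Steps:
$y = 7$ ($y = 5 - -2 = 5 + 2 = 7$)
$F{\left(X \right)} = -6$ ($F{\left(X \right)} = 0 - 6 = -6$)
$a = -22$ ($a = 2 - \left(-6 + 5 \cdot 6\right) = 2 - \left(-6 + 30\right) = 2 - 24 = -22$)
$0 \cdot 0 \cdot 4 \left(-173 + a\right) = 0 \cdot 0 \cdot 4 \left(-173 - 22\right) = 0 \cdot 4 \left(-195\right) = 0 \left(-195\right) = 0$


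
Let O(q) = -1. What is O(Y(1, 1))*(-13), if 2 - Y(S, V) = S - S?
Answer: 13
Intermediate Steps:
Y(S, V) = 2 (Y(S, V) = 2 - (S - S) = 2 - 1*0 = 2 + 0 = 2)
O(Y(1, 1))*(-13) = -1*(-13) = 13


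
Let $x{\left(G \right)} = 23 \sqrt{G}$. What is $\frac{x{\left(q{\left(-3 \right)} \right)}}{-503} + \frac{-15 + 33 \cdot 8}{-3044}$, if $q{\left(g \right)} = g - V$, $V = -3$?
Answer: $- \frac{249}{3044} \approx -0.0818$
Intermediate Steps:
$q{\left(g \right)} = 3 + g$ ($q{\left(g \right)} = g - -3 = g + 3 = 3 + g$)
$\frac{x{\left(q{\left(-3 \right)} \right)}}{-503} + \frac{-15 + 33 \cdot 8}{-3044} = \frac{23 \sqrt{3 - 3}}{-503} + \frac{-15 + 33 \cdot 8}{-3044} = 23 \sqrt{0} \left(- \frac{1}{503}\right) + \left(-15 + 264\right) \left(- \frac{1}{3044}\right) = 23 \cdot 0 \left(- \frac{1}{503}\right) + 249 \left(- \frac{1}{3044}\right) = 0 \left(- \frac{1}{503}\right) - \frac{249}{3044} = 0 - \frac{249}{3044} = - \frac{249}{3044}$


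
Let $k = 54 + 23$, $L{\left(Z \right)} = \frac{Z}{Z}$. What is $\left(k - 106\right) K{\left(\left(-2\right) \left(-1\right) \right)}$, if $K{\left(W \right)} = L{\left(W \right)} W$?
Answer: $-58$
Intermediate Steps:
$L{\left(Z \right)} = 1$
$K{\left(W \right)} = W$ ($K{\left(W \right)} = 1 W = W$)
$k = 77$
$\left(k - 106\right) K{\left(\left(-2\right) \left(-1\right) \right)} = \left(77 - 106\right) \left(\left(-2\right) \left(-1\right)\right) = \left(-29\right) 2 = -58$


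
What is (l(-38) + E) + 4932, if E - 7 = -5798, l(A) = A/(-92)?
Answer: -39495/46 ≈ -858.59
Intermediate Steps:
l(A) = -A/92 (l(A) = A*(-1/92) = -A/92)
E = -5791 (E = 7 - 5798 = -5791)
(l(-38) + E) + 4932 = (-1/92*(-38) - 5791) + 4932 = (19/46 - 5791) + 4932 = -266367/46 + 4932 = -39495/46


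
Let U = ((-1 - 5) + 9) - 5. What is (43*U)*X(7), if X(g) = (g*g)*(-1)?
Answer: 4214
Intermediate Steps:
X(g) = -g² (X(g) = g²*(-1) = -g²)
U = -2 (U = (-6 + 9) - 5 = 3 - 5 = -2)
(43*U)*X(7) = (43*(-2))*(-1*7²) = -(-86)*49 = -86*(-49) = 4214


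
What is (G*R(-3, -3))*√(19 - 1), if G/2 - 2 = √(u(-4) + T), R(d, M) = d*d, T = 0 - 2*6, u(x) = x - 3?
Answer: 54*√2*(2 + I*√19) ≈ 152.74 + 332.88*I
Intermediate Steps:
u(x) = -3 + x
T = -12 (T = 0 - 12 = -12)
R(d, M) = d²
G = 4 + 2*I*√19 (G = 4 + 2*√((-3 - 4) - 12) = 4 + 2*√(-7 - 12) = 4 + 2*√(-19) = 4 + 2*(I*√19) = 4 + 2*I*√19 ≈ 4.0 + 8.7178*I)
(G*R(-3, -3))*√(19 - 1) = ((4 + 2*I*√19)*(-3)²)*√(19 - 1) = ((4 + 2*I*√19)*9)*√18 = (36 + 18*I*√19)*(3*√2) = 3*√2*(36 + 18*I*√19)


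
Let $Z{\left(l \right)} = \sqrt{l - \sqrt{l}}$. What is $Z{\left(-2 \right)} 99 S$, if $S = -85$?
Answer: $- 8415 \sqrt{-2 - i \sqrt{2}} \approx -3989.3 + 12551.0 i$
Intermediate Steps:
$Z{\left(-2 \right)} 99 S = \sqrt{-2 - \sqrt{-2}} \cdot 99 \left(-85\right) = \sqrt{-2 - i \sqrt{2}} \cdot 99 \left(-85\right) = 99 \sqrt{-2 - i \sqrt{2}} \left(-85\right) = - 8415 \sqrt{-2 - i \sqrt{2}}$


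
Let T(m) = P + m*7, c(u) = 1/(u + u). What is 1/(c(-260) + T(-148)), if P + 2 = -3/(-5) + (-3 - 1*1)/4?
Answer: -520/539969 ≈ -0.00096302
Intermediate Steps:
P = -12/5 (P = -2 + (-3/(-5) + (-3 - 1*1)/4) = -2 + (-3*(-⅕) + (-3 - 1)*(¼)) = -2 + (⅗ - 4*¼) = -2 + (⅗ - 1) = -2 - ⅖ = -12/5 ≈ -2.4000)
c(u) = 1/(2*u)
T(m) = -12/5 + 7*m (T(m) = -12/5 + m*7 = -12/5 + 7*m)
1/(c(-260) + T(-148)) = 1/((½)/(-260) + (-12/5 + 7*(-148))) = 1/((½)*(-1/260) + (-12/5 - 1036)) = 1/(-1/520 - 5192/5) = 1/(-539969/520) = -520/539969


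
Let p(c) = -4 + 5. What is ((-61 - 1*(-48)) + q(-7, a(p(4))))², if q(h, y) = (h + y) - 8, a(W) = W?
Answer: 729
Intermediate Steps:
p(c) = 1
q(h, y) = -8 + h + y
((-61 - 1*(-48)) + q(-7, a(p(4))))² = ((-61 - 1*(-48)) + (-8 - 7 + 1))² = ((-61 + 48) - 14)² = (-13 - 14)² = (-27)² = 729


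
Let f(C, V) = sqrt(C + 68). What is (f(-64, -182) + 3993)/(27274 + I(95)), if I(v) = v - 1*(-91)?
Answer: 799/5492 ≈ 0.14548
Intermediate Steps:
I(v) = 91 + v (I(v) = v + 91 = 91 + v)
f(C, V) = sqrt(68 + C)
(f(-64, -182) + 3993)/(27274 + I(95)) = (sqrt(68 - 64) + 3993)/(27274 + (91 + 95)) = (sqrt(4) + 3993)/(27274 + 186) = (2 + 3993)/27460 = 3995*(1/27460) = 799/5492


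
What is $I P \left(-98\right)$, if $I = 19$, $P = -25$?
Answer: $46550$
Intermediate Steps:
$I P \left(-98\right) = 19 \left(-25\right) \left(-98\right) = \left(-475\right) \left(-98\right) = 46550$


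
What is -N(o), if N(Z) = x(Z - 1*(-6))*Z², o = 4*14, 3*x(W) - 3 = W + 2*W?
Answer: -197568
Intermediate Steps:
x(W) = 1 + W (x(W) = 1 + (W + 2*W)/3 = 1 + (3*W)/3 = 1 + W)
o = 56
N(Z) = Z²*(7 + Z) (N(Z) = (1 + (Z - 1*(-6)))*Z² = (1 + (Z + 6))*Z² = (1 + (6 + Z))*Z² = (7 + Z)*Z² = Z²*(7 + Z))
-N(o) = -56²*(7 + 56) = -3136*63 = -1*197568 = -197568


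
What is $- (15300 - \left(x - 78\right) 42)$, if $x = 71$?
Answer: $-15594$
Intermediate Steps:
$- (15300 - \left(x - 78\right) 42) = - (15300 - \left(71 - 78\right) 42) = - (15300 - \left(-7\right) 42) = - (15300 - -294) = - (15300 + 294) = \left(-1\right) 15594 = -15594$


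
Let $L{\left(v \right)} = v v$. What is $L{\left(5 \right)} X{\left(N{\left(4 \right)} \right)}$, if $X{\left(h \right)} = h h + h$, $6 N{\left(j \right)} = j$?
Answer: $\frac{250}{9} \approx 27.778$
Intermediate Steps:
$N{\left(j \right)} = \frac{j}{6}$
$L{\left(v \right)} = v^{2}$
$X{\left(h \right)} = h + h^{2}$ ($X{\left(h \right)} = h^{2} + h = h + h^{2}$)
$L{\left(5 \right)} X{\left(N{\left(4 \right)} \right)} = 5^{2} \cdot \frac{1}{6} \cdot 4 \left(1 + \frac{1}{6} \cdot 4\right) = 25 \frac{2 \left(1 + \frac{2}{3}\right)}{3} = 25 \cdot \frac{2}{3} \cdot \frac{5}{3} = 25 \cdot \frac{10}{9} = \frac{250}{9}$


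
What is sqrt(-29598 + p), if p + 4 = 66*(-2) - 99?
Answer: I*sqrt(29833) ≈ 172.72*I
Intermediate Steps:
p = -235 (p = -4 + (66*(-2) - 99) = -4 + (-132 - 99) = -4 - 231 = -235)
sqrt(-29598 + p) = sqrt(-29598 - 235) = sqrt(-29833) = I*sqrt(29833)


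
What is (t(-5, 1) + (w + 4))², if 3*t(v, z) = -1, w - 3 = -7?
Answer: ⅑ ≈ 0.11111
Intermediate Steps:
w = -4 (w = 3 - 7 = -4)
t(v, z) = -⅓ (t(v, z) = (⅓)*(-1) = -⅓)
(t(-5, 1) + (w + 4))² = (-⅓ + (-4 + 4))² = (-⅓ + 0)² = (-⅓)² = ⅑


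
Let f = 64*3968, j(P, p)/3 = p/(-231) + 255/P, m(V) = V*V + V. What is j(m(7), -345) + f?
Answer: 156445607/616 ≈ 2.5397e+5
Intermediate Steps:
m(V) = V + V² (m(V) = V² + V = V + V²)
j(P, p) = 765/P - p/77 (j(P, p) = 3*(p/(-231) + 255/P) = 3*(p*(-1/231) + 255/P) = 3*(-p/231 + 255/P) = 3*(255/P - p/231) = 765/P - p/77)
f = 253952
j(m(7), -345) + f = (765/((7*(1 + 7))) - 1/77*(-345)) + 253952 = (765/((7*8)) + 345/77) + 253952 = (765/56 + 345/77) + 253952 = 11175/616 + 253952 = 156445607/616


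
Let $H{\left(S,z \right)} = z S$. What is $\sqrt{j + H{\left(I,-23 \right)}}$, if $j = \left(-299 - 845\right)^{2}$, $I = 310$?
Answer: $\sqrt{1301606} \approx 1140.9$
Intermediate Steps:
$H{\left(S,z \right)} = S z$
$j = 1308736$ ($j = \left(-1144\right)^{2} = 1308736$)
$\sqrt{j + H{\left(I,-23 \right)}} = \sqrt{1308736 + 310 \left(-23\right)} = \sqrt{1308736 - 7130} = \sqrt{1301606}$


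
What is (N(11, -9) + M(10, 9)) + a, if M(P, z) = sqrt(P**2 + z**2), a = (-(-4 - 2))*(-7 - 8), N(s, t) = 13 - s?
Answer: -88 + sqrt(181) ≈ -74.546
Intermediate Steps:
a = -90 (a = -1*(-6)*(-15) = 6*(-15) = -90)
(N(11, -9) + M(10, 9)) + a = ((13 - 1*11) + sqrt(10**2 + 9**2)) - 90 = ((13 - 11) + sqrt(100 + 81)) - 90 = (2 + sqrt(181)) - 90 = -88 + sqrt(181)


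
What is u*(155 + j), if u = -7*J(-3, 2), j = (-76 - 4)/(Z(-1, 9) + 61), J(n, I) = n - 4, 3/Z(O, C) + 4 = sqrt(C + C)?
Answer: 9578205/1271 + 5040*sqrt(2)/1271 ≈ 7541.6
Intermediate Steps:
Z(O, C) = 3/(-4 + sqrt(2)*sqrt(C)) (Z(O, C) = 3/(-4 + sqrt(C + C)) = 3/(-4 + sqrt(2*C)) = 3/(-4 + sqrt(2)*sqrt(C)))
J(n, I) = -4 + n
j = -80/(61 + 3/(-4 + 3*sqrt(2))) (j = (-76 - 4)/(3/(-4 + sqrt(2)*sqrt(9)) + 61) = -80/(3/(-4 + sqrt(2)*3) + 61) = -80/(3/(-4 + 3*sqrt(2)) + 61) = -80/(61 + 3/(-4 + 3*sqrt(2))) ≈ -1.0905)
u = 49 (u = -7*(-4 - 3) = -7*(-7) = 49)
u*(155 + j) = 49*(155 + (-10720/8897 + 720*sqrt(2)/8897)) = 49*(1368315/8897 + 720*sqrt(2)/8897) = 9578205/1271 + 5040*sqrt(2)/1271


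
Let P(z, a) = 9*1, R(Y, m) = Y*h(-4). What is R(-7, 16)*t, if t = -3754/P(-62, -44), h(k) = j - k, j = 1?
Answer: 131390/9 ≈ 14599.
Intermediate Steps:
h(k) = 1 - k
R(Y, m) = 5*Y (R(Y, m) = Y*(1 - 1*(-4)) = Y*(1 + 4) = Y*5 = 5*Y)
P(z, a) = 9
t = -3754/9 ≈ -417.11
R(-7, 16)*t = (5*(-7))*(-3754/9) = -35*(-3754/9) = 131390/9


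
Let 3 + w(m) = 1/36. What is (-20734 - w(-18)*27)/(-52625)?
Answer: 16523/42100 ≈ 0.39247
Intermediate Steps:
w(m) = -107/36 (w(m) = -3 + 1/36 = -107/36)
(-20734 - w(-18)*27)/(-52625) = (-20734 - (-107)*27/36)/(-52625) = (-20734 - 1*(-321/4))*(-1/52625) = (-20734 + 321/4)*(-1/52625) = -82615/4*(-1/52625) = 16523/42100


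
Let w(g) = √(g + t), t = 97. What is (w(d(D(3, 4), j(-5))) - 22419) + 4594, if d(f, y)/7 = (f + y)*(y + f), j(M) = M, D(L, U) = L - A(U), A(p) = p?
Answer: -17825 + √349 ≈ -17806.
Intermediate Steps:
D(L, U) = L - U
d(f, y) = 7*(f + y)² (d(f, y) = 7*((f + y)*(y + f)) = 7*((f + y)*(f + y)) = 7*(f + y)²)
w(g) = √(97 + g) (w(g) = √(g + 97) = √(97 + g))
(w(d(D(3, 4), j(-5))) - 22419) + 4594 = (√(97 + 7*((3 - 1*4) - 5)²) - 22419) + 4594 = (√(97 + 7*((3 - 4) - 5)²) - 22419) + 4594 = (√(97 + 7*(-1 - 5)²) - 22419) + 4594 = (√(97 + 7*(-6)²) - 22419) + 4594 = (√(97 + 7*36) - 22419) + 4594 = (√(97 + 252) - 22419) + 4594 = (√349 - 22419) + 4594 = (-22419 + √349) + 4594 = -17825 + √349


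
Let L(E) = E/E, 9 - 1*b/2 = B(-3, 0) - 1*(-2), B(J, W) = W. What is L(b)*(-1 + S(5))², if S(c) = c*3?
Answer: 196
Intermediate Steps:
S(c) = 3*c
b = 14 (b = 18 - 2*(0 - 1*(-2)) = 18 - 2*(0 + 2) = 18 - 2*2 = 18 - 4 = 14)
L(E) = 1
L(b)*(-1 + S(5))² = 1*(-1 + 3*5)² = 1*(-1 + 15)² = 1*14² = 1*196 = 196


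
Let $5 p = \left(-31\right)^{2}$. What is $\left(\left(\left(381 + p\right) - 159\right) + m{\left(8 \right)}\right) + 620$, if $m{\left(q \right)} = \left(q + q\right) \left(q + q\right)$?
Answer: $\frac{6451}{5} \approx 1290.2$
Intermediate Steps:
$m{\left(q \right)} = 4 q^{2}$ ($m{\left(q \right)} = 2 q 2 q = 4 q^{2}$)
$p = \frac{961}{5}$ ($p = \frac{\left(-31\right)^{2}}{5} = \frac{1}{5} \cdot 961 = \frac{961}{5} \approx 192.2$)
$\left(\left(\left(381 + p\right) - 159\right) + m{\left(8 \right)}\right) + 620 = \left(\left(\left(381 + \frac{961}{5}\right) - 159\right) + 4 \cdot 8^{2}\right) + 620 = \left(\left(\frac{2866}{5} - 159\right) + 4 \cdot 64\right) + 620 = \left(\frac{2071}{5} + 256\right) + 620 = \frac{3351}{5} + 620 = \frac{6451}{5}$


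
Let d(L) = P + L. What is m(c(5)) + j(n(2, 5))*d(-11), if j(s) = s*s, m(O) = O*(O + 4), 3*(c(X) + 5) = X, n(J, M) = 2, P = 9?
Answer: -92/9 ≈ -10.222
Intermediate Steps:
c(X) = -5 + X/3
d(L) = 9 + L
m(O) = O*(4 + O)
j(s) = s²
m(c(5)) + j(n(2, 5))*d(-11) = (-5 + (⅓)*5)*(4 + (-5 + (⅓)*5)) + 2²*(9 - 11) = (-5 + 5/3)*(4 + (-5 + 5/3)) + 4*(-2) = -10*(4 - 10/3)/3 - 8 = -10/3*⅔ - 8 = -20/9 - 8 = -92/9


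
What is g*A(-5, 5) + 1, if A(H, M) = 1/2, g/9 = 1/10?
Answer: 29/20 ≈ 1.4500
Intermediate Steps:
g = 9/10 ≈ 0.90000
A(H, M) = ½
g*A(-5, 5) + 1 = (9/10)*(½) + 1 = 9/20 + 1 = 29/20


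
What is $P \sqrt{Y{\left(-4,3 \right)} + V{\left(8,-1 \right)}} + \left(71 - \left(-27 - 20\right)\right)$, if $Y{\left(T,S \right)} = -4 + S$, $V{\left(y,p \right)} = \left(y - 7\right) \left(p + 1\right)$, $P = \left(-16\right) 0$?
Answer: $118$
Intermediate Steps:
$P = 0$
$V{\left(y,p \right)} = \left(1 + p\right) \left(-7 + y\right)$ ($V{\left(y,p \right)} = \left(-7 + y\right) \left(1 + p\right) = \left(1 + p\right) \left(-7 + y\right)$)
$P \sqrt{Y{\left(-4,3 \right)} + V{\left(8,-1 \right)}} + \left(71 - \left(-27 - 20\right)\right) = 0 \sqrt{\left(-4 + 3\right) - 0} + \left(71 - \left(-27 - 20\right)\right) = 0 \sqrt{-1 + \left(-7 + 8 + 7 - 8\right)} + \left(71 - -47\right) = 0 \sqrt{-1 + 0} + \left(71 + 47\right) = 0 \sqrt{-1} + 118 = 0 i + 118 = 0 + 118 = 118$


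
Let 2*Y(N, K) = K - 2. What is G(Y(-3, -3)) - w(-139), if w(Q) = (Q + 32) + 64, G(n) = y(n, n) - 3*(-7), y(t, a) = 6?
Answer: 70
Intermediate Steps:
Y(N, K) = -1 + K/2 (Y(N, K) = (K - 2)/2 = (-2 + K)/2 = -1 + K/2)
G(n) = 27 (G(n) = 6 - 3*(-7) = 6 + 21 = 27)
w(Q) = 96 + Q (w(Q) = (32 + Q) + 64 = 96 + Q)
G(Y(-3, -3)) - w(-139) = 27 - (96 - 139) = 27 - 1*(-43) = 27 + 43 = 70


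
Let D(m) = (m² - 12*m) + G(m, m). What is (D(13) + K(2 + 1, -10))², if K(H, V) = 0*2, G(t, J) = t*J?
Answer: 33124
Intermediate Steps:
G(t, J) = J*t
K(H, V) = 0
D(m) = -12*m + 2*m² (D(m) = (m² - 12*m) + m*m = (m² - 12*m) + m² = -12*m + 2*m²)
(D(13) + K(2 + 1, -10))² = (2*13*(-6 + 13) + 0)² = (2*13*7 + 0)² = (182 + 0)² = 182² = 33124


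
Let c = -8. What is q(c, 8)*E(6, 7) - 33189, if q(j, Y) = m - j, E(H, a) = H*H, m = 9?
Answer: -32577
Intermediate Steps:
E(H, a) = H²
q(j, Y) = 9 - j
q(c, 8)*E(6, 7) - 33189 = (9 - 1*(-8))*6² - 33189 = (9 + 8)*36 - 33189 = 17*36 - 33189 = 612 - 33189 = -32577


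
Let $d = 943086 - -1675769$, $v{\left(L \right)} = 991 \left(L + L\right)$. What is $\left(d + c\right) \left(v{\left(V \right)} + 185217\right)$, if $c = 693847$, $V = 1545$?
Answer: $10757691663714$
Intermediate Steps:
$v{\left(L \right)} = 1982 L$ ($v{\left(L \right)} = 991 \cdot 2 L = 1982 L$)
$d = 2618855$ ($d = 943086 + 1675769 = 2618855$)
$\left(d + c\right) \left(v{\left(V \right)} + 185217\right) = \left(2618855 + 693847\right) \left(1982 \cdot 1545 + 185217\right) = 3312702 \left(3062190 + 185217\right) = 3312702 \cdot 3247407 = 10757691663714$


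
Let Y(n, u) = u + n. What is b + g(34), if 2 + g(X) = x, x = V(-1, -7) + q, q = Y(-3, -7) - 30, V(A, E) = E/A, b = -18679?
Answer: -18714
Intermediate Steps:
Y(n, u) = n + u
q = -40 (q = (-3 - 7) - 30 = -10 - 30 = -40)
x = -33 (x = -7/(-1) - 40 = -7*(-1) - 40 = 7 - 40 = -33)
g(X) = -35 (g(X) = -2 - 33 = -35)
b + g(34) = -18679 - 35 = -18714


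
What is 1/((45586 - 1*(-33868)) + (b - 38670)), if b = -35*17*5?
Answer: 1/37809 ≈ 2.6449e-5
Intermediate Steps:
b = -2975 (b = -595*5 = -2975)
1/((45586 - 1*(-33868)) + (b - 38670)) = 1/((45586 - 1*(-33868)) + (-2975 - 38670)) = 1/((45586 + 33868) - 41645) = 1/(79454 - 41645) = 1/37809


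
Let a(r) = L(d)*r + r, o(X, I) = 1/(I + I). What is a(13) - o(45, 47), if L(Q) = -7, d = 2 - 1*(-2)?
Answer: -7333/94 ≈ -78.011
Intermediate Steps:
o(X, I) = 1/(2*I)
d = 4 (d = 2 + 2 = 4)
a(r) = -6*r (a(r) = -7*r + r = -6*r)
a(13) - o(45, 47) = -6*13 - 1/(2*47) = -78 - 1/(2*47) = -78 - 1*1/94 = -78 - 1/94 = -7333/94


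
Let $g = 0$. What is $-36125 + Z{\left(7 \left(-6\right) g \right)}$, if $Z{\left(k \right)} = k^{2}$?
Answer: $-36125$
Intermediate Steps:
$-36125 + Z{\left(7 \left(-6\right) g \right)} = -36125 + \left(7 \left(-6\right) 0\right)^{2} = -36125 + \left(\left(-42\right) 0\right)^{2} = -36125 + 0^{2} = -36125 + 0 = -36125$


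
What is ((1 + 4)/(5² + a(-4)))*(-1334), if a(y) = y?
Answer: -6670/21 ≈ -317.62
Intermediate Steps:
((1 + 4)/(5² + a(-4)))*(-1334) = ((1 + 4)/(5² - 4))*(-1334) = (5/(25 - 4))*(-1334) = (5/21)*(-1334) = -6670/21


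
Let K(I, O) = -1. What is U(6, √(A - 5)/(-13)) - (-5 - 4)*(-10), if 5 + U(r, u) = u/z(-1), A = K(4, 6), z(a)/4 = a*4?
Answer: -95 + I*√6/208 ≈ -95.0 + 0.011776*I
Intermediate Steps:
z(a) = 16*a (z(a) = 4*(a*4) = 4*(4*a) = 16*a)
A = -1
U(r, u) = -5 - u/16 (U(r, u) = -5 + u/((16*(-1))) = -5 + u/(-16) = -5 + u*(-1/16) = -5 - u/16)
U(6, √(A - 5)/(-13)) - (-5 - 4)*(-10) = (-5 - √(-1 - 5)/(16*(-13))) - (-5 - 4)*(-10) = (-5 - √(-6)*(-1)/(16*13)) - (-9)*(-10) = (-5 - I*√6*(-1)/(16*13)) - 1*90 = (-5 - (-1)*I*√6/208) - 90 = (-5 + I*√6/208) - 90 = -95 + I*√6/208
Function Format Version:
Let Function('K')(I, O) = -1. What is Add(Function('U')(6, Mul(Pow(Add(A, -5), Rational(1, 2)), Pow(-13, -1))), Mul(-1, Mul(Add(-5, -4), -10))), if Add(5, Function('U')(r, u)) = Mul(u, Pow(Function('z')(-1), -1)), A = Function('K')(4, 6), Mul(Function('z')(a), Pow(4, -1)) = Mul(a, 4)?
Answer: Add(-95, Mul(Rational(1, 208), I, Pow(6, Rational(1, 2)))) ≈ Add(-95.000, Mul(0.011776, I))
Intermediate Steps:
Function('z')(a) = Mul(16, a) (Function('z')(a) = Mul(4, Mul(a, 4)) = Mul(4, Mul(4, a)) = Mul(16, a))
A = -1
Function('U')(r, u) = Add(-5, Mul(Rational(-1, 16), u)) (Function('U')(r, u) = Add(-5, Mul(u, Pow(Mul(16, -1), -1))) = Add(-5, Mul(u, Pow(-16, -1))) = Add(-5, Mul(u, Rational(-1, 16))) = Add(-5, Mul(Rational(-1, 16), u)))
Add(Function('U')(6, Mul(Pow(Add(A, -5), Rational(1, 2)), Pow(-13, -1))), Mul(-1, Mul(Add(-5, -4), -10))) = Add(Add(-5, Mul(Rational(-1, 16), Mul(Pow(Add(-1, -5), Rational(1, 2)), Pow(-13, -1)))), Mul(-1, Mul(Add(-5, -4), -10))) = Add(Add(-5, Mul(Rational(-1, 16), Mul(Pow(-6, Rational(1, 2)), Rational(-1, 13)))), Mul(-1, Mul(-9, -10))) = Add(Add(-5, Mul(Rational(-1, 16), Mul(Mul(I, Pow(6, Rational(1, 2))), Rational(-1, 13)))), Mul(-1, 90)) = Add(Add(-5, Mul(Rational(-1, 16), Mul(Rational(-1, 13), I, Pow(6, Rational(1, 2))))), -90) = Add(Add(-5, Mul(Rational(1, 208), I, Pow(6, Rational(1, 2)))), -90) = Add(-95, Mul(Rational(1, 208), I, Pow(6, Rational(1, 2))))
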